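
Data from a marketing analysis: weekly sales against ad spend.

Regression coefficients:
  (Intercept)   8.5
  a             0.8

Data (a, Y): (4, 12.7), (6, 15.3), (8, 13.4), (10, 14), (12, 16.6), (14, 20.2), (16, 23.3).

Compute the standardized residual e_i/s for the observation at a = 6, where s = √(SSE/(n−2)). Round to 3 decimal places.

a=4: Ŷ = 8.5 + 0.8·4 = 11.7; e = 12.7 − 11.7 = 1
a=6: Ŷ = 8.5 + 0.8·6 = 13.3; e = 15.3 − 13.3 = 2
a=8: Ŷ = 8.5 + 0.8·8 = 14.9; e = 13.4 − 14.9 = -1.5
a=10: Ŷ = 8.5 + 0.8·10 = 16.5; e = 14 − 16.5 = -2.5
a=12: Ŷ = 8.5 + 0.8·12 = 18.1; e = 16.6 − 18.1 = -1.5
a=14: Ŷ = 8.5 + 0.8·14 = 19.7; e = 20.2 − 19.7 = 0.5
a=16: Ŷ = 8.5 + 0.8·16 = 21.3; e = 23.3 − 21.3 = 2
SSE = 1 + 4 + 2.25 + 6.25 + 2.25 + 0.25 + 4 = 20
s = √(20/5) = 2
e/s = 2 / 2 = 1.000

1.000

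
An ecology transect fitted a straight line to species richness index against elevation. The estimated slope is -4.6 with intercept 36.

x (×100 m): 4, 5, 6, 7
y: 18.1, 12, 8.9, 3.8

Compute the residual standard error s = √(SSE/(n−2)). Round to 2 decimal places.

x=4: ŷ = 36 − 4.6·4 = 17.6; e = 18.1 − 17.6 = 0.5
x=5: ŷ = 36 − 4.6·5 = 13; e = 12 − 13 = -1
x=6: ŷ = 36 − 4.6·6 = 8.4; e = 8.9 − 8.4 = 0.5
x=7: ŷ = 36 − 4.6·7 = 3.8; e = 3.8 − 3.8 = 0
SSE = 0.25 + 1 + 0.25 + 0 = 1.5
s = √(1.5/2) = √0.75 ≈ 0.87

s = 0.87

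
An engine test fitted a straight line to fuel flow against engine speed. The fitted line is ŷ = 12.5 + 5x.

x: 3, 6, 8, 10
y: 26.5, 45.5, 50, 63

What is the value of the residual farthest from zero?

x=3: ŷ = 12.5 + 5·3 = 27.5; e = 26.5 − 27.5 = -1
x=6: ŷ = 12.5 + 5·6 = 42.5; e = 45.5 − 42.5 = 3
x=8: ŷ = 12.5 + 5·8 = 52.5; e = 50 − 52.5 = -2.5
x=10: ŷ = 12.5 + 5·10 = 62.5; e = 63 − 62.5 = 0.5
Largest |e| is 3 at x = 6, residual 3.

e = 3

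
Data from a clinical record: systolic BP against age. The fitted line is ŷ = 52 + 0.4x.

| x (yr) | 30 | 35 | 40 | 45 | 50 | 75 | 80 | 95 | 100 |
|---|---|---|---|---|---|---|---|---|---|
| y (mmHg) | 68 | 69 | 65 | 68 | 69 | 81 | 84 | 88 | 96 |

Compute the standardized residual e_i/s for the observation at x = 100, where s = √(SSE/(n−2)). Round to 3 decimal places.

1.283

x=30: ŷ = 52 + 0.4·30 = 64; e = 68 − 64 = 4
x=35: ŷ = 52 + 0.4·35 = 66; e = 69 − 66 = 3
x=40: ŷ = 52 + 0.4·40 = 68; e = 65 − 68 = -3
x=45: ŷ = 52 + 0.4·45 = 70; e = 68 − 70 = -2
x=50: ŷ = 52 + 0.4·50 = 72; e = 69 − 72 = -3
x=75: ŷ = 52 + 0.4·75 = 82; e = 81 − 82 = -1
x=80: ŷ = 52 + 0.4·80 = 84; e = 84 − 84 = 0
x=95: ŷ = 52 + 0.4·95 = 90; e = 88 − 90 = -2
x=100: ŷ = 52 + 0.4·100 = 92; e = 96 − 92 = 4
SSE = 16 + 9 + 9 + 4 + 9 + 1 + 0 + 4 + 16 = 68
s = √(68/7) = 3.11677
e/s = 4 / 3.11677 = 1.283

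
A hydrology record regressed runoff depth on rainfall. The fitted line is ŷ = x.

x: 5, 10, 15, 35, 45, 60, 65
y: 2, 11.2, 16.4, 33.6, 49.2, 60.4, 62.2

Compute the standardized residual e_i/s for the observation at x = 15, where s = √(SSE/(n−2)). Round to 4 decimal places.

0.4950

x=5: ŷ = 5 = 5; e = 2 − 5 = -3
x=10: ŷ = 10 = 10; e = 11.2 − 10 = 1.2
x=15: ŷ = 15 = 15; e = 16.4 − 15 = 1.4
x=35: ŷ = 35 = 35; e = 33.6 − 35 = -1.4
x=45: ŷ = 45 = 45; e = 49.2 − 45 = 4.2
x=60: ŷ = 60 = 60; e = 60.4 − 60 = 0.4
x=65: ŷ = 65 = 65; e = 62.2 − 65 = -2.8
SSE = 9 + 1.44 + 1.96 + 1.96 + 17.64 + 0.16 + 7.84 = 40
s = √(40/5) = 2.82843
e/s = 1.4 / 2.82843 = 0.4950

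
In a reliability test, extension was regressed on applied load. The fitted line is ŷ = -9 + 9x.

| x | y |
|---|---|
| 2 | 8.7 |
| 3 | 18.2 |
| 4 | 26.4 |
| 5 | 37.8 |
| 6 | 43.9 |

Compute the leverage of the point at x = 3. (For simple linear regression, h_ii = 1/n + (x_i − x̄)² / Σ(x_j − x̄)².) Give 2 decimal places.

h = 0.30

x̄ = (2 + 3 + 4 + 5 + 6)/5 = 4
Σ(x − x̄)² = 4 + 1 + 0 + 1 + 4 = 10
h = 1/5 + (-1)²/10 = 0.2 + 0.1 = 0.30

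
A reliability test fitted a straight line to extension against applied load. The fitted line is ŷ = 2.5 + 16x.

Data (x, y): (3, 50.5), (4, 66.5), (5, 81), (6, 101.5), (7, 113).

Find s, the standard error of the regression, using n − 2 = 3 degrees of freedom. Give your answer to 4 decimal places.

x=3: ŷ = 2.5 + 16·3 = 50.5; r = 50.5 − 50.5 = 0
x=4: ŷ = 2.5 + 16·4 = 66.5; r = 66.5 − 66.5 = 0
x=5: ŷ = 2.5 + 16·5 = 82.5; r = 81 − 82.5 = -1.5
x=6: ŷ = 2.5 + 16·6 = 98.5; r = 101.5 − 98.5 = 3
x=7: ŷ = 2.5 + 16·7 = 114.5; r = 113 − 114.5 = -1.5
SSE = 0 + 0 + 2.25 + 9 + 2.25 = 13.5
s = √(13.5/3) = √4.5 ≈ 2.1213

s = 2.1213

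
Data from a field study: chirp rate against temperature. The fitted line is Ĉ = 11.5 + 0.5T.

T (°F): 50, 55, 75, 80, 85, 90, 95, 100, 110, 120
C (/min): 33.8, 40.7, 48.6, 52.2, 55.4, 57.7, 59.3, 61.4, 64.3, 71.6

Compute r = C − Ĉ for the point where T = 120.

r = 0.1

Ĉ = 11.5 + 0.5·120 = 71.5
r = 71.6 − 71.5 = 0.1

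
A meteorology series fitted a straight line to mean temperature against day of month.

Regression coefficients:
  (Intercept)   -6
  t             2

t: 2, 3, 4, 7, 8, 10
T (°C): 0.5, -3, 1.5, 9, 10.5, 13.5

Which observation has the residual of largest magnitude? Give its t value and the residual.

t=2: T̂ = -6 + 2·2 = -2; r = 0.5 − (-2) = 2.5
t=3: T̂ = -6 + 2·3 = 0; r = -3 − 0 = -3
t=4: T̂ = -6 + 2·4 = 2; r = 1.5 − 2 = -0.5
t=7: T̂ = -6 + 2·7 = 8; r = 9 − 8 = 1
t=8: T̂ = -6 + 2·8 = 10; r = 10.5 − 10 = 0.5
t=10: T̂ = -6 + 2·10 = 14; r = 13.5 − 14 = -0.5
Largest |r| is 3 at t = 3, residual -3.

t = 3, r = -3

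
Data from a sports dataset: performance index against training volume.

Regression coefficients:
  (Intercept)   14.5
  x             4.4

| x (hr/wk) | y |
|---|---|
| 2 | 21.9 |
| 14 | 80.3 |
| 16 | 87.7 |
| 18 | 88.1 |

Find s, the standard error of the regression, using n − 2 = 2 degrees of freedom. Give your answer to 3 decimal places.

s = 5.422

x=2: ŷ = 14.5 + 4.4·2 = 23.3; r = 21.9 − 23.3 = -1.4
x=14: ŷ = 14.5 + 4.4·14 = 76.1; r = 80.3 − 76.1 = 4.2
x=16: ŷ = 14.5 + 4.4·16 = 84.9; r = 87.7 − 84.9 = 2.8
x=18: ŷ = 14.5 + 4.4·18 = 93.7; r = 88.1 − 93.7 = -5.6
SSE = 1.96 + 17.64 + 7.84 + 31.36 = 58.8
s = √(58.8/2) = √29.4 ≈ 5.422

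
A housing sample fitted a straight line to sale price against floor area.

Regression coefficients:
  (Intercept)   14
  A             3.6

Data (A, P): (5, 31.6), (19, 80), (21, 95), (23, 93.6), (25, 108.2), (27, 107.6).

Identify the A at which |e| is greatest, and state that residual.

A=5: P̂ = 14 + 3.6·5 = 32; e = 31.6 − 32 = -0.4
A=19: P̂ = 14 + 3.6·19 = 82.4; e = 80 − 82.4 = -2.4
A=21: P̂ = 14 + 3.6·21 = 89.6; e = 95 − 89.6 = 5.4
A=23: P̂ = 14 + 3.6·23 = 96.8; e = 93.6 − 96.8 = -3.2
A=25: P̂ = 14 + 3.6·25 = 104; e = 108.2 − 104 = 4.2
A=27: P̂ = 14 + 3.6·27 = 111.2; e = 107.6 − 111.2 = -3.6
Largest |e| is 5.4 at A = 21, residual 5.4.

A = 21, e = 5.4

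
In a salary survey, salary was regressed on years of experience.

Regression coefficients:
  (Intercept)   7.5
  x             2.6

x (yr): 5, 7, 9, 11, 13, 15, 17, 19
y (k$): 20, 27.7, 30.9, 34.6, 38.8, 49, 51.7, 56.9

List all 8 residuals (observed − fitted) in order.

x=5: ŷ = 7.5 + 2.6·5 = 20.5; r = 20 − 20.5 = -0.5
x=7: ŷ = 7.5 + 2.6·7 = 25.7; r = 27.7 − 25.7 = 2
x=9: ŷ = 7.5 + 2.6·9 = 30.9; r = 30.9 − 30.9 = 0
x=11: ŷ = 7.5 + 2.6·11 = 36.1; r = 34.6 − 36.1 = -1.5
x=13: ŷ = 7.5 + 2.6·13 = 41.3; r = 38.8 − 41.3 = -2.5
x=15: ŷ = 7.5 + 2.6·15 = 46.5; r = 49 − 46.5 = 2.5
x=17: ŷ = 7.5 + 2.6·17 = 51.7; r = 51.7 − 51.7 = 0
x=19: ŷ = 7.5 + 2.6·19 = 56.9; r = 56.9 − 56.9 = 0

-0.5, 2, 0, -1.5, -2.5, 2.5, 0, 0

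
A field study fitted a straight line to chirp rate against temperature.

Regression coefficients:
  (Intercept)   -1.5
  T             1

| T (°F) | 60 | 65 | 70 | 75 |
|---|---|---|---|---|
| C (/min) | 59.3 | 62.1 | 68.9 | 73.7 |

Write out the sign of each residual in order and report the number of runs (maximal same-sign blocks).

T=60: ŷ = -1.5 + 60 = 58.5; e = 59.3 − 58.5 = 0.8
T=65: ŷ = -1.5 + 65 = 63.5; e = 62.1 − 63.5 = -1.4
T=70: ŷ = -1.5 + 70 = 68.5; e = 68.9 − 68.5 = 0.4
T=75: ŷ = -1.5 + 75 = 73.5; e = 73.7 − 73.5 = 0.2
Signs: + − + +
Runs: +×1, −×1, +×2 → 3

3 runs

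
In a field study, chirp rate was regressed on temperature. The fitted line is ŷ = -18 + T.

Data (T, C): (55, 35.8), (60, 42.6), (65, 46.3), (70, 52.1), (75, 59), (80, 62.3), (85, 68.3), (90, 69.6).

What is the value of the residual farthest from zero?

r = -2.4

T=55: ŷ = -18 + 55 = 37; r = 35.8 − 37 = -1.2
T=60: ŷ = -18 + 60 = 42; r = 42.6 − 42 = 0.6
T=65: ŷ = -18 + 65 = 47; r = 46.3 − 47 = -0.7
T=70: ŷ = -18 + 70 = 52; r = 52.1 − 52 = 0.1
T=75: ŷ = -18 + 75 = 57; r = 59 − 57 = 2
T=80: ŷ = -18 + 80 = 62; r = 62.3 − 62 = 0.3
T=85: ŷ = -18 + 85 = 67; r = 68.3 − 67 = 1.3
T=90: ŷ = -18 + 90 = 72; r = 69.6 − 72 = -2.4
Largest |r| is 2.4 at T = 90, residual -2.4.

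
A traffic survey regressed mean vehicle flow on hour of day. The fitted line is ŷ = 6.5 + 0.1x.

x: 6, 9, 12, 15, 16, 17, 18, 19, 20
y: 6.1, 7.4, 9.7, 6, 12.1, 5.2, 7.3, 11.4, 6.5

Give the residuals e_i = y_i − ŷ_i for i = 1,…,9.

x=6: ŷ = 6.5 + 0.1·6 = 7.1; e = 6.1 − 7.1 = -1
x=9: ŷ = 6.5 + 0.1·9 = 7.4; e = 7.4 − 7.4 = 0
x=12: ŷ = 6.5 + 0.1·12 = 7.7; e = 9.7 − 7.7 = 2
x=15: ŷ = 6.5 + 0.1·15 = 8; e = 6 − 8 = -2
x=16: ŷ = 6.5 + 0.1·16 = 8.1; e = 12.1 − 8.1 = 4
x=17: ŷ = 6.5 + 0.1·17 = 8.2; e = 5.2 − 8.2 = -3
x=18: ŷ = 6.5 + 0.1·18 = 8.3; e = 7.3 − 8.3 = -1
x=19: ŷ = 6.5 + 0.1·19 = 8.4; e = 11.4 − 8.4 = 3
x=20: ŷ = 6.5 + 0.1·20 = 8.5; e = 6.5 − 8.5 = -2

-1, 0, 2, -2, 4, -3, -1, 3, -2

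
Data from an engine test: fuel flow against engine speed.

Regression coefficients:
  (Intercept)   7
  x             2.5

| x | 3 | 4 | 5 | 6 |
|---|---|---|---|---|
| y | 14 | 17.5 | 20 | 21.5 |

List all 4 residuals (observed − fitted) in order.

-0.5, 0.5, 0.5, -0.5

x=3: ŷ = 7 + 2.5·3 = 14.5; r = 14 − 14.5 = -0.5
x=4: ŷ = 7 + 2.5·4 = 17; r = 17.5 − 17 = 0.5
x=5: ŷ = 7 + 2.5·5 = 19.5; r = 20 − 19.5 = 0.5
x=6: ŷ = 7 + 2.5·6 = 22; r = 21.5 − 22 = -0.5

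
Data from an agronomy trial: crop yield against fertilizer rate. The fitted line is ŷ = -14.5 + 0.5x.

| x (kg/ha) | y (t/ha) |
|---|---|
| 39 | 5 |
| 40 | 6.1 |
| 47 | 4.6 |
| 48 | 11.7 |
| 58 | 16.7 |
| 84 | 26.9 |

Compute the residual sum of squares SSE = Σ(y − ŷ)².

SSE = 29.76

x=39: ŷ = -14.5 + 0.5·39 = 5; r = 5 − 5 = 0
x=40: ŷ = -14.5 + 0.5·40 = 5.5; r = 6.1 − 5.5 = 0.6
x=47: ŷ = -14.5 + 0.5·47 = 9; r = 4.6 − 9 = -4.4
x=48: ŷ = -14.5 + 0.5·48 = 9.5; r = 11.7 − 9.5 = 2.2
x=58: ŷ = -14.5 + 0.5·58 = 14.5; r = 16.7 − 14.5 = 2.2
x=84: ŷ = -14.5 + 0.5·84 = 27.5; r = 26.9 − 27.5 = -0.6
SSE = 0 + 0.36 + 19.36 + 4.84 + 4.84 + 0.36 = 29.76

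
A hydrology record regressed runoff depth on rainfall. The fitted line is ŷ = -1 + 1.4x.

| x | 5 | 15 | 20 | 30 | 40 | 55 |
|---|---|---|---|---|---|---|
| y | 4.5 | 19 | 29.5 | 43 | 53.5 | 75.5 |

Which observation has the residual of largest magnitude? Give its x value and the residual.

x=5: ŷ = -1 + 1.4·5 = 6; e = 4.5 − 6 = -1.5
x=15: ŷ = -1 + 1.4·15 = 20; e = 19 − 20 = -1
x=20: ŷ = -1 + 1.4·20 = 27; e = 29.5 − 27 = 2.5
x=30: ŷ = -1 + 1.4·30 = 41; e = 43 − 41 = 2
x=40: ŷ = -1 + 1.4·40 = 55; e = 53.5 − 55 = -1.5
x=55: ŷ = -1 + 1.4·55 = 76; e = 75.5 − 76 = -0.5
Largest |e| is 2.5 at x = 20, residual 2.5.

x = 20, e = 2.5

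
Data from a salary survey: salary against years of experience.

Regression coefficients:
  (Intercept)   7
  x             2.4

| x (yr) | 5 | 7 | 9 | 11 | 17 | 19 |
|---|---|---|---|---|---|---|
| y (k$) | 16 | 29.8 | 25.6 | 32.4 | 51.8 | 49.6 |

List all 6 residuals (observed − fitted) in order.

x=5: ŷ = 7 + 2.4·5 = 19; r = 16 − 19 = -3
x=7: ŷ = 7 + 2.4·7 = 23.8; r = 29.8 − 23.8 = 6
x=9: ŷ = 7 + 2.4·9 = 28.6; r = 25.6 − 28.6 = -3
x=11: ŷ = 7 + 2.4·11 = 33.4; r = 32.4 − 33.4 = -1
x=17: ŷ = 7 + 2.4·17 = 47.8; r = 51.8 − 47.8 = 4
x=19: ŷ = 7 + 2.4·19 = 52.6; r = 49.6 − 52.6 = -3

-3, 6, -3, -1, 4, -3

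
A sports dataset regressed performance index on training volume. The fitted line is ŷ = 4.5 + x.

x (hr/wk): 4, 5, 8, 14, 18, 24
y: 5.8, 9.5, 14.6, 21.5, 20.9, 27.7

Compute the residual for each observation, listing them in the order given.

x=4: ŷ = 4.5 + 4 = 8.5; r = 5.8 − 8.5 = -2.7
x=5: ŷ = 4.5 + 5 = 9.5; r = 9.5 − 9.5 = 0
x=8: ŷ = 4.5 + 8 = 12.5; r = 14.6 − 12.5 = 2.1
x=14: ŷ = 4.5 + 14 = 18.5; r = 21.5 − 18.5 = 3
x=18: ŷ = 4.5 + 18 = 22.5; r = 20.9 − 22.5 = -1.6
x=24: ŷ = 4.5 + 24 = 28.5; r = 27.7 − 28.5 = -0.8

-2.7, 0, 2.1, 3, -1.6, -0.8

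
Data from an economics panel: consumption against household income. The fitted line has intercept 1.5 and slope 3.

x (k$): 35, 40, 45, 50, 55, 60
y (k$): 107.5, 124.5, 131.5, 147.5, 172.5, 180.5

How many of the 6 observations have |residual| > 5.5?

1

x=35: ŷ = 1.5 + 3·35 = 106.5; e = 107.5 − 106.5 = 1
x=40: ŷ = 1.5 + 3·40 = 121.5; e = 124.5 − 121.5 = 3
x=45: ŷ = 1.5 + 3·45 = 136.5; e = 131.5 − 136.5 = -5
x=50: ŷ = 1.5 + 3·50 = 151.5; e = 147.5 − 151.5 = -4
x=55: ŷ = 1.5 + 3·55 = 166.5; e = 172.5 − 166.5 = 6
x=60: ŷ = 1.5 + 3·60 = 181.5; e = 180.5 − 181.5 = -1
|e| > 5.5: x=55 (|e|=6) → 1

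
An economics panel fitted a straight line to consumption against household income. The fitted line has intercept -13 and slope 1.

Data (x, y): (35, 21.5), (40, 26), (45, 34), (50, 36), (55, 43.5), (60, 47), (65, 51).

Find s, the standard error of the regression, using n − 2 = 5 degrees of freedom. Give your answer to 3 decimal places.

x=35: ŷ = -13 + 35 = 22; e = 21.5 − 22 = -0.5
x=40: ŷ = -13 + 40 = 27; e = 26 − 27 = -1
x=45: ŷ = -13 + 45 = 32; e = 34 − 32 = 2
x=50: ŷ = -13 + 50 = 37; e = 36 − 37 = -1
x=55: ŷ = -13 + 55 = 42; e = 43.5 − 42 = 1.5
x=60: ŷ = -13 + 60 = 47; e = 47 − 47 = 0
x=65: ŷ = -13 + 65 = 52; e = 51 − 52 = -1
SSE = 0.25 + 1 + 4 + 1 + 2.25 + 0 + 1 = 9.5
s = √(9.5/5) = √1.9 ≈ 1.378

s = 1.378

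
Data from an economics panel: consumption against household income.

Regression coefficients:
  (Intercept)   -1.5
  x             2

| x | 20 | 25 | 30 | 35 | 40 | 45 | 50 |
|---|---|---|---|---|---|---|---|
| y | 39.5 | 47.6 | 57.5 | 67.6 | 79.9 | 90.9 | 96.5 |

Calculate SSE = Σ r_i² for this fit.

x=20: ŷ = -1.5 + 2·20 = 38.5; r = 39.5 − 38.5 = 1
x=25: ŷ = -1.5 + 2·25 = 48.5; r = 47.6 − 48.5 = -0.9
x=30: ŷ = -1.5 + 2·30 = 58.5; r = 57.5 − 58.5 = -1
x=35: ŷ = -1.5 + 2·35 = 68.5; r = 67.6 − 68.5 = -0.9
x=40: ŷ = -1.5 + 2·40 = 78.5; r = 79.9 − 78.5 = 1.4
x=45: ŷ = -1.5 + 2·45 = 88.5; r = 90.9 − 88.5 = 2.4
x=50: ŷ = -1.5 + 2·50 = 98.5; r = 96.5 − 98.5 = -2
SSE = 1 + 0.81 + 1 + 0.81 + 1.96 + 5.76 + 4 = 15.34

SSE = 15.34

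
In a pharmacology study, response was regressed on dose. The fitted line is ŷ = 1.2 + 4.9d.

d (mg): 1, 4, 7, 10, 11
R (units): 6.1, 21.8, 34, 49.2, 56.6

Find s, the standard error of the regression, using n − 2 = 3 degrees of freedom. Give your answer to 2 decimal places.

d=1: ŷ = 1.2 + 4.9·1 = 6.1; e = 6.1 − 6.1 = 0
d=4: ŷ = 1.2 + 4.9·4 = 20.8; e = 21.8 − 20.8 = 1
d=7: ŷ = 1.2 + 4.9·7 = 35.5; e = 34 − 35.5 = -1.5
d=10: ŷ = 1.2 + 4.9·10 = 50.2; e = 49.2 − 50.2 = -1
d=11: ŷ = 1.2 + 4.9·11 = 55.1; e = 56.6 − 55.1 = 1.5
SSE = 0 + 1 + 2.25 + 1 + 2.25 = 6.5
s = √(6.5/3) = √2.16667 ≈ 1.47

s = 1.47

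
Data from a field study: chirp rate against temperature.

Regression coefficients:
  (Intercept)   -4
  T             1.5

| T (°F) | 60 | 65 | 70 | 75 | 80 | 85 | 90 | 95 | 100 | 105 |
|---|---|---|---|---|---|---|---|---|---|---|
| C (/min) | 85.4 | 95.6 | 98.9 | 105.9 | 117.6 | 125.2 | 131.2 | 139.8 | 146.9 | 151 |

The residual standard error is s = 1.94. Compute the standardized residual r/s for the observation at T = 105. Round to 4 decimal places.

ŷ = -4 + 1.5·105 = 153.5
r = 151 − 153.5 = -2.5
r/s = -2.5 / 1.94 = -1.2887

-1.2887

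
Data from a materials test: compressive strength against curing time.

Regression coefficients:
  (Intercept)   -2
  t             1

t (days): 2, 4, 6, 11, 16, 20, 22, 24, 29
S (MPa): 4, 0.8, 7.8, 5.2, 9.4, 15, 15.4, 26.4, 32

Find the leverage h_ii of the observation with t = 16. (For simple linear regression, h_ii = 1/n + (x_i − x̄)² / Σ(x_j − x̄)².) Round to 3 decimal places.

h = 0.113

t̄ = (2 + 4 + 6 + 11 + 16 + 20 + 22 + 24 + 29)/9 = 14.8889
Σ(t − t̄)² = 166.123 + 118.568 + 79.0123 + 15.1235 + 1.23457 + 26.1235 + 50.5679 + 83.0123 + 199.123 = 738.889
h = 1/9 + (1.11111)²/738.889 = 0.111111 + 0.00167084 = 0.113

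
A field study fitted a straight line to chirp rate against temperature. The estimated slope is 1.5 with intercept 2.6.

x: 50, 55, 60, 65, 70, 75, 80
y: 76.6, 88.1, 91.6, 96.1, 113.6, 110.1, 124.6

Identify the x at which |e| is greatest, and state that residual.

x=50: ŷ = 2.6 + 1.5·50 = 77.6; e = 76.6 − 77.6 = -1
x=55: ŷ = 2.6 + 1.5·55 = 85.1; e = 88.1 − 85.1 = 3
x=60: ŷ = 2.6 + 1.5·60 = 92.6; e = 91.6 − 92.6 = -1
x=65: ŷ = 2.6 + 1.5·65 = 100.1; e = 96.1 − 100.1 = -4
x=70: ŷ = 2.6 + 1.5·70 = 107.6; e = 113.6 − 107.6 = 6
x=75: ŷ = 2.6 + 1.5·75 = 115.1; e = 110.1 − 115.1 = -5
x=80: ŷ = 2.6 + 1.5·80 = 122.6; e = 124.6 − 122.6 = 2
Largest |e| is 6 at x = 70, residual 6.

x = 70, e = 6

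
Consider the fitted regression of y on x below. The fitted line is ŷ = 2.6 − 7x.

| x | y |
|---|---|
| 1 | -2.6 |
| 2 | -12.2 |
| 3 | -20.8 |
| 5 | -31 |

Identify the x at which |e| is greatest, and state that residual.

x = 3, e = -2.4

x=1: ŷ = 2.6 − 7·1 = -4.4; e = -2.6 − (-4.4) = 1.8
x=2: ŷ = 2.6 − 7·2 = -11.4; e = -12.2 − (-11.4) = -0.8
x=3: ŷ = 2.6 − 7·3 = -18.4; e = -20.8 − (-18.4) = -2.4
x=5: ŷ = 2.6 − 7·5 = -32.4; e = -31 − (-32.4) = 1.4
Largest |e| is 2.4 at x = 3, residual -2.4.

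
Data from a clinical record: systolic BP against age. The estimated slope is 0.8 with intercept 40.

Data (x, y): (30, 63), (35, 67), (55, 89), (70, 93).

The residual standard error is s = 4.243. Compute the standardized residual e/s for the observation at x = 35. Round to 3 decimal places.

-0.236

ŷ = 40 + 0.8·35 = 68
e = 67 − 68 = -1
e/s = -1 / 4.243 = -0.236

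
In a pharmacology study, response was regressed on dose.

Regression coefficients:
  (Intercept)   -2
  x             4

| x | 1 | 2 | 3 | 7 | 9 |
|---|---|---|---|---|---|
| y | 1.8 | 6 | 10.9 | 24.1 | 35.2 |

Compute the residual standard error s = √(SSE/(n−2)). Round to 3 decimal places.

s = 1.402

x=1: ŷ = -2 + 4·1 = 2; r = 1.8 − 2 = -0.2
x=2: ŷ = -2 + 4·2 = 6; r = 6 − 6 = 0
x=3: ŷ = -2 + 4·3 = 10; r = 10.9 − 10 = 0.9
x=7: ŷ = -2 + 4·7 = 26; r = 24.1 − 26 = -1.9
x=9: ŷ = -2 + 4·9 = 34; r = 35.2 − 34 = 1.2
SSE = 0.04 + 0 + 0.81 + 3.61 + 1.44 = 5.9
s = √(5.9/3) = √1.96667 ≈ 1.402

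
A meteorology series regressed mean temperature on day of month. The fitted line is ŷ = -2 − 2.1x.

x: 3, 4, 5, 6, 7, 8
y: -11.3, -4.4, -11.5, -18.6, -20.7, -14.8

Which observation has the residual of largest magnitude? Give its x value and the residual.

x=3: ŷ = -2 − 2.1·3 = -8.3; e = -11.3 − (-8.3) = -3
x=4: ŷ = -2 − 2.1·4 = -10.4; e = -4.4 − (-10.4) = 6
x=5: ŷ = -2 − 2.1·5 = -12.5; e = -11.5 − (-12.5) = 1
x=6: ŷ = -2 − 2.1·6 = -14.6; e = -18.6 − (-14.6) = -4
x=7: ŷ = -2 − 2.1·7 = -16.7; e = -20.7 − (-16.7) = -4
x=8: ŷ = -2 − 2.1·8 = -18.8; e = -14.8 − (-18.8) = 4
Largest |e| is 6 at x = 4, residual 6.

x = 4, e = 6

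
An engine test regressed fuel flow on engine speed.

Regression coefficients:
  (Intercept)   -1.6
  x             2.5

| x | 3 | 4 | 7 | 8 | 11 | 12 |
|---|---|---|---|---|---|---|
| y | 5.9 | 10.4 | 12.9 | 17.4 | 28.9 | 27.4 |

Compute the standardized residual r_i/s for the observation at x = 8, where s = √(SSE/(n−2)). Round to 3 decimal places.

-0.408

x=3: ŷ = -1.6 + 2.5·3 = 5.9; r = 5.9 − 5.9 = 0
x=4: ŷ = -1.6 + 2.5·4 = 8.4; r = 10.4 − 8.4 = 2
x=7: ŷ = -1.6 + 2.5·7 = 15.9; r = 12.9 − 15.9 = -3
x=8: ŷ = -1.6 + 2.5·8 = 18.4; r = 17.4 − 18.4 = -1
x=11: ŷ = -1.6 + 2.5·11 = 25.9; r = 28.9 − 25.9 = 3
x=12: ŷ = -1.6 + 2.5·12 = 28.4; r = 27.4 − 28.4 = -1
SSE = 0 + 4 + 9 + 1 + 9 + 1 = 24
s = √(24/4) = 2.44949
r/s = -1 / 2.44949 = -0.408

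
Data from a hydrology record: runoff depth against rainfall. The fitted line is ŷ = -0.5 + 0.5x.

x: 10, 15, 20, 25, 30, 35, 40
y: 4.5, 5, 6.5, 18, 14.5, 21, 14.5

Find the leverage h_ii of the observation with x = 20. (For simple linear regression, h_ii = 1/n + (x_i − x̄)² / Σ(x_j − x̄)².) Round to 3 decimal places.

h = 0.179

x̄ = (10 + 15 + 20 + 25 + 30 + 35 + 40)/7 = 25
Σ(x − x̄)² = 225 + 100 + 25 + 0 + 25 + 100 + 225 = 700
h = 1/7 + (-5)²/700 = 0.142857 + 0.0357143 = 0.179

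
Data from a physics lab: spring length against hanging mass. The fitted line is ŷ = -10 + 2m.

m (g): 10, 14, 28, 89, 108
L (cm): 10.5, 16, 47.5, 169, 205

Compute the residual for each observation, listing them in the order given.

m=10: ŷ = -10 + 2·10 = 10; r = 10.5 − 10 = 0.5
m=14: ŷ = -10 + 2·14 = 18; r = 16 − 18 = -2
m=28: ŷ = -10 + 2·28 = 46; r = 47.5 − 46 = 1.5
m=89: ŷ = -10 + 2·89 = 168; r = 169 − 168 = 1
m=108: ŷ = -10 + 2·108 = 206; r = 205 − 206 = -1

0.5, -2, 1.5, 1, -1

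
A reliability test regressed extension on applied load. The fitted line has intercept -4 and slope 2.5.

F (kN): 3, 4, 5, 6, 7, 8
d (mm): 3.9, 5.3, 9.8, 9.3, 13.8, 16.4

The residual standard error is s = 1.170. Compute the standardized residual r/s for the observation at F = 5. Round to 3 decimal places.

d̂ = -4 + 2.5·5 = 8.5
r = 9.8 − 8.5 = 1.3
r/s = 1.3 / 1.170 = 1.111

1.111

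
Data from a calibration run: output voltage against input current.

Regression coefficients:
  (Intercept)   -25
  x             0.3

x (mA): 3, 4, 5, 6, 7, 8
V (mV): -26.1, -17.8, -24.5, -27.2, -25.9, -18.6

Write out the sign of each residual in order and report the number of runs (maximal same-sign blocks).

4 runs

x=3: V̂ = -25 + 0.3·3 = -24.1; r = -26.1 − (-24.1) = -2
x=4: V̂ = -25 + 0.3·4 = -23.8; r = -17.8 − (-23.8) = 6
x=5: V̂ = -25 + 0.3·5 = -23.5; r = -24.5 − (-23.5) = -1
x=6: V̂ = -25 + 0.3·6 = -23.2; r = -27.2 − (-23.2) = -4
x=7: V̂ = -25 + 0.3·7 = -22.9; r = -25.9 − (-22.9) = -3
x=8: V̂ = -25 + 0.3·8 = -22.6; r = -18.6 − (-22.6) = 4
Signs: − + − − − +
Runs: −×1, +×1, −×3, +×1 → 4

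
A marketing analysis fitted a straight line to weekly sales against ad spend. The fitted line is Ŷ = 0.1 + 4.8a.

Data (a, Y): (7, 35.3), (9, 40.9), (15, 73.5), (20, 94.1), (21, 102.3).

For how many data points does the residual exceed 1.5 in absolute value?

a=7: Ŷ = 0.1 + 4.8·7 = 33.7; e = 35.3 − 33.7 = 1.6
a=9: Ŷ = 0.1 + 4.8·9 = 43.3; e = 40.9 − 43.3 = -2.4
a=15: Ŷ = 0.1 + 4.8·15 = 72.1; e = 73.5 − 72.1 = 1.4
a=20: Ŷ = 0.1 + 4.8·20 = 96.1; e = 94.1 − 96.1 = -2
a=21: Ŷ = 0.1 + 4.8·21 = 100.9; e = 102.3 − 100.9 = 1.4
|e| > 1.5: a=7 (|e|=1.6), a=9 (|e|=2.4), a=20 (|e|=2) → 3

3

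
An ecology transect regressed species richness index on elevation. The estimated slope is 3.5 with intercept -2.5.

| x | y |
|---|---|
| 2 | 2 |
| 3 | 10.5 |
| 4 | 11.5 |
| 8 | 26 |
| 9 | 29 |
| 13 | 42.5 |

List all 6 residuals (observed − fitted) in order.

x=2: ŷ = -2.5 + 3.5·2 = 4.5; e = 2 − 4.5 = -2.5
x=3: ŷ = -2.5 + 3.5·3 = 8; e = 10.5 − 8 = 2.5
x=4: ŷ = -2.5 + 3.5·4 = 11.5; e = 11.5 − 11.5 = 0
x=8: ŷ = -2.5 + 3.5·8 = 25.5; e = 26 − 25.5 = 0.5
x=9: ŷ = -2.5 + 3.5·9 = 29; e = 29 − 29 = 0
x=13: ŷ = -2.5 + 3.5·13 = 43; e = 42.5 − 43 = -0.5

-2.5, 2.5, 0, 0.5, 0, -0.5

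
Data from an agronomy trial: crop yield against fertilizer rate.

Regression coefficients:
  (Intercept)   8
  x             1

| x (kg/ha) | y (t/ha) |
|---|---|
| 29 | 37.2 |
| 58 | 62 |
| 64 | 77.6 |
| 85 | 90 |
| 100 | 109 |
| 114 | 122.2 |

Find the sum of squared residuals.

x=29: ŷ = 8 + 29 = 37; r = 37.2 − 37 = 0.2
x=58: ŷ = 8 + 58 = 66; r = 62 − 66 = -4
x=64: ŷ = 8 + 64 = 72; r = 77.6 − 72 = 5.6
x=85: ŷ = 8 + 85 = 93; r = 90 − 93 = -3
x=100: ŷ = 8 + 100 = 108; r = 109 − 108 = 1
x=114: ŷ = 8 + 114 = 122; r = 122.2 − 122 = 0.2
SSE = 0.04 + 16 + 31.36 + 9 + 1 + 0.04 = 57.44

SSE = 57.44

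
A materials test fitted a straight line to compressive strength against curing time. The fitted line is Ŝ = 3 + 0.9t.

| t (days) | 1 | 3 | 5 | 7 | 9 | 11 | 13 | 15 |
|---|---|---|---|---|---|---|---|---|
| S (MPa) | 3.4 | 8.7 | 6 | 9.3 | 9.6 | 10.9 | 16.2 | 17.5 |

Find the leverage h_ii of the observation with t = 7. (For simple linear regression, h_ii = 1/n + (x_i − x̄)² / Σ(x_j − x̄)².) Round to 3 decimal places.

h = 0.131

t̄ = (1 + 3 + 5 + 7 + 9 + 11 + 13 + 15)/8 = 8
Σ(t − t̄)² = 49 + 25 + 9 + 1 + 1 + 9 + 25 + 49 = 168
h = 1/8 + (-1)²/168 = 0.125 + 0.00595238 = 0.131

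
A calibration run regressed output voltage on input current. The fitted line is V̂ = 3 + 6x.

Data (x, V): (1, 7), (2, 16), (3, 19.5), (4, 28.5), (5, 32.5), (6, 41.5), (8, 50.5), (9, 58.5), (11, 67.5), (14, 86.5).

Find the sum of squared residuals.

SSE = 21

x=1: V̂ = 3 + 6·1 = 9; e = 7 − 9 = -2
x=2: V̂ = 3 + 6·2 = 15; e = 16 − 15 = 1
x=3: V̂ = 3 + 6·3 = 21; e = 19.5 − 21 = -1.5
x=4: V̂ = 3 + 6·4 = 27; e = 28.5 − 27 = 1.5
x=5: V̂ = 3 + 6·5 = 33; e = 32.5 − 33 = -0.5
x=6: V̂ = 3 + 6·6 = 39; e = 41.5 − 39 = 2.5
x=8: V̂ = 3 + 6·8 = 51; e = 50.5 − 51 = -0.5
x=9: V̂ = 3 + 6·9 = 57; e = 58.5 − 57 = 1.5
x=11: V̂ = 3 + 6·11 = 69; e = 67.5 − 69 = -1.5
x=14: V̂ = 3 + 6·14 = 87; e = 86.5 − 87 = -0.5
SSE = 4 + 1 + 2.25 + 2.25 + 0.25 + 6.25 + 0.25 + 2.25 + 2.25 + 0.25 = 21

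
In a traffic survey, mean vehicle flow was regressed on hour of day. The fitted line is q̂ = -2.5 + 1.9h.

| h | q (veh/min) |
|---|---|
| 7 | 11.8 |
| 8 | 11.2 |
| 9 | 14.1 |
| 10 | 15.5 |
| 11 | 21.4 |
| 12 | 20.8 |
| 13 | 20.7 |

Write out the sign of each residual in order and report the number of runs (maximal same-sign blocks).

4 runs

h=7: q̂ = -2.5 + 1.9·7 = 10.8; r = 11.8 − 10.8 = 1
h=8: q̂ = -2.5 + 1.9·8 = 12.7; r = 11.2 − 12.7 = -1.5
h=9: q̂ = -2.5 + 1.9·9 = 14.6; r = 14.1 − 14.6 = -0.5
h=10: q̂ = -2.5 + 1.9·10 = 16.5; r = 15.5 − 16.5 = -1
h=11: q̂ = -2.5 + 1.9·11 = 18.4; r = 21.4 − 18.4 = 3
h=12: q̂ = -2.5 + 1.9·12 = 20.3; r = 20.8 − 20.3 = 0.5
h=13: q̂ = -2.5 + 1.9·13 = 22.2; r = 20.7 − 22.2 = -1.5
Signs: + − − − + + −
Runs: +×1, −×3, +×2, −×1 → 4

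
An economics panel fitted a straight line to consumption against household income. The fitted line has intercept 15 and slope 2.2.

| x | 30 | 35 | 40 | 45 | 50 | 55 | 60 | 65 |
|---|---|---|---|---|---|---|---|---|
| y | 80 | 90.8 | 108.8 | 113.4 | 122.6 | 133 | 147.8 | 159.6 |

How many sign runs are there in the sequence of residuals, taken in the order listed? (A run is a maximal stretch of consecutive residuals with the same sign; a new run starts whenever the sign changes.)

4 runs

x=30: ŷ = 15 + 2.2·30 = 81; e = 80 − 81 = -1
x=35: ŷ = 15 + 2.2·35 = 92; e = 90.8 − 92 = -1.2
x=40: ŷ = 15 + 2.2·40 = 103; e = 108.8 − 103 = 5.8
x=45: ŷ = 15 + 2.2·45 = 114; e = 113.4 − 114 = -0.6
x=50: ŷ = 15 + 2.2·50 = 125; e = 122.6 − 125 = -2.4
x=55: ŷ = 15 + 2.2·55 = 136; e = 133 − 136 = -3
x=60: ŷ = 15 + 2.2·60 = 147; e = 147.8 − 147 = 0.8
x=65: ŷ = 15 + 2.2·65 = 158; e = 159.6 − 158 = 1.6
Signs: − − + − − − + +
Runs: −×2, +×1, −×3, +×2 → 4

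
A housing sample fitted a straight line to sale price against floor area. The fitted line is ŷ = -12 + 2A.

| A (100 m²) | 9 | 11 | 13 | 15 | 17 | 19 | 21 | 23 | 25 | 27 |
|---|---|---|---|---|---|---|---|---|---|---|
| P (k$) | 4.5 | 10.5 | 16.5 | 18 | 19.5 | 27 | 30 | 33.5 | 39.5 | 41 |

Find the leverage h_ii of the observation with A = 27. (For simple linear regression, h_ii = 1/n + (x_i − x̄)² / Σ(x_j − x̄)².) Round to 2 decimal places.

Ā = (9 + 11 + 13 + 15 + 17 + 19 + 21 + 23 + 25 + 27)/10 = 18
Σ(A − Ā)² = 81 + 49 + 25 + 9 + 1 + 1 + 9 + 25 + 49 + 81 = 330
h = 1/10 + (9)²/330 = 0.1 + 0.245455 = 0.35

h = 0.35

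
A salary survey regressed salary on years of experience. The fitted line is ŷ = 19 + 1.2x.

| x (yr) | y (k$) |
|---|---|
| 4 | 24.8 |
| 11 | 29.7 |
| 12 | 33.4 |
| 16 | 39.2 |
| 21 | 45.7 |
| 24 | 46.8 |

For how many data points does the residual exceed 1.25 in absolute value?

x=4: ŷ = 19 + 1.2·4 = 23.8; e = 24.8 − 23.8 = 1
x=11: ŷ = 19 + 1.2·11 = 32.2; e = 29.7 − 32.2 = -2.5
x=12: ŷ = 19 + 1.2·12 = 33.4; e = 33.4 − 33.4 = 0
x=16: ŷ = 19 + 1.2·16 = 38.2; e = 39.2 − 38.2 = 1
x=21: ŷ = 19 + 1.2·21 = 44.2; e = 45.7 − 44.2 = 1.5
x=24: ŷ = 19 + 1.2·24 = 47.8; e = 46.8 − 47.8 = -1
|e| > 1.25: x=11 (|e|=2.5), x=21 (|e|=1.5) → 2

2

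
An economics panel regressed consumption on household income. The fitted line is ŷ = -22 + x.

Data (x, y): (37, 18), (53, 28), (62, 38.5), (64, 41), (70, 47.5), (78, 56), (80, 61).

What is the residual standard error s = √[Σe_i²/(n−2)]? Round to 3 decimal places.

x=37: ŷ = -22 + 37 = 15; e = 18 − 15 = 3
x=53: ŷ = -22 + 53 = 31; e = 28 − 31 = -3
x=62: ŷ = -22 + 62 = 40; e = 38.5 − 40 = -1.5
x=64: ŷ = -22 + 64 = 42; e = 41 − 42 = -1
x=70: ŷ = -22 + 70 = 48; e = 47.5 − 48 = -0.5
x=78: ŷ = -22 + 78 = 56; e = 56 − 56 = 0
x=80: ŷ = -22 + 80 = 58; e = 61 − 58 = 3
SSE = 9 + 9 + 2.25 + 1 + 0.25 + 0 + 9 = 30.5
s = √(30.5/5) = √6.1 ≈ 2.470

s = 2.470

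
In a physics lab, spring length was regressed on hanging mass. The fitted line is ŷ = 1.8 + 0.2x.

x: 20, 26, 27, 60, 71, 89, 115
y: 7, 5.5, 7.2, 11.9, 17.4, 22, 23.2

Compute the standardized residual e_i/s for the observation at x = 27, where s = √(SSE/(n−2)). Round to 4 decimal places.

0.0000

x=20: ŷ = 1.8 + 0.2·20 = 5.8; e = 7 − 5.8 = 1.2
x=26: ŷ = 1.8 + 0.2·26 = 7; e = 5.5 − 7 = -1.5
x=27: ŷ = 1.8 + 0.2·27 = 7.2; e = 7.2 − 7.2 = 0
x=60: ŷ = 1.8 + 0.2·60 = 13.8; e = 11.9 − 13.8 = -1.9
x=71: ŷ = 1.8 + 0.2·71 = 16; e = 17.4 − 16 = 1.4
x=89: ŷ = 1.8 + 0.2·89 = 19.6; e = 22 − 19.6 = 2.4
x=115: ŷ = 1.8 + 0.2·115 = 24.8; e = 23.2 − 24.8 = -1.6
SSE = 1.44 + 2.25 + 0 + 3.61 + 1.96 + 5.76 + 2.56 = 17.58
s = √(17.58/5) = 1.8751
e/s = 0 / 1.8751 = 0.0000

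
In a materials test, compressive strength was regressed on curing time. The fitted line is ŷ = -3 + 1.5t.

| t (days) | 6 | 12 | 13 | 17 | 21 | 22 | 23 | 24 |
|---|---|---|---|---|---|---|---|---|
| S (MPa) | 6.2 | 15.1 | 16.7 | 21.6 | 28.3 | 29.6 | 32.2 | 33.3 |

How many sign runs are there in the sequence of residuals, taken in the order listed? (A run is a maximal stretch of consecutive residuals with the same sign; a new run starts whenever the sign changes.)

t=6: ŷ = -3 + 1.5·6 = 6; r = 6.2 − 6 = 0.2
t=12: ŷ = -3 + 1.5·12 = 15; r = 15.1 − 15 = 0.1
t=13: ŷ = -3 + 1.5·13 = 16.5; r = 16.7 − 16.5 = 0.2
t=17: ŷ = -3 + 1.5·17 = 22.5; r = 21.6 − 22.5 = -0.9
t=21: ŷ = -3 + 1.5·21 = 28.5; r = 28.3 − 28.5 = -0.2
t=22: ŷ = -3 + 1.5·22 = 30; r = 29.6 − 30 = -0.4
t=23: ŷ = -3 + 1.5·23 = 31.5; r = 32.2 − 31.5 = 0.7
t=24: ŷ = -3 + 1.5·24 = 33; r = 33.3 − 33 = 0.3
Signs: + + + − − − + +
Runs: +×3, −×3, +×2 → 3

3 runs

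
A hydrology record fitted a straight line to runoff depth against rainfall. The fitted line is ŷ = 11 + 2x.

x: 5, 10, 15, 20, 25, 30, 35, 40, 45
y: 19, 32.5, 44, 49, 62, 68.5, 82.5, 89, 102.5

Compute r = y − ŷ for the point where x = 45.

r = 1.5

ŷ = 11 + 2·45 = 101
r = 102.5 − 101 = 1.5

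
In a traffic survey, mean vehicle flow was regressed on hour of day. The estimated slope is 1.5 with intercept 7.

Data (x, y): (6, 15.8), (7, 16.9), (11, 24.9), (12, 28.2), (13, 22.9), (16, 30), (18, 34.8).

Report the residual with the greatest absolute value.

r = -3.6

x=6: ŷ = 7 + 1.5·6 = 16; r = 15.8 − 16 = -0.2
x=7: ŷ = 7 + 1.5·7 = 17.5; r = 16.9 − 17.5 = -0.6
x=11: ŷ = 7 + 1.5·11 = 23.5; r = 24.9 − 23.5 = 1.4
x=12: ŷ = 7 + 1.5·12 = 25; r = 28.2 − 25 = 3.2
x=13: ŷ = 7 + 1.5·13 = 26.5; r = 22.9 − 26.5 = -3.6
x=16: ŷ = 7 + 1.5·16 = 31; r = 30 − 31 = -1
x=18: ŷ = 7 + 1.5·18 = 34; r = 34.8 − 34 = 0.8
Largest |r| is 3.6 at x = 13, residual -3.6.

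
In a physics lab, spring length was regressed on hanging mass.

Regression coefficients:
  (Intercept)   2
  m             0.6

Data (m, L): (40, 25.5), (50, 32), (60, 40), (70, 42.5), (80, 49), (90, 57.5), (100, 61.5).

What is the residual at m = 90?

e = 1.5

L̂ = 2 + 0.6·90 = 56
e = 57.5 − 56 = 1.5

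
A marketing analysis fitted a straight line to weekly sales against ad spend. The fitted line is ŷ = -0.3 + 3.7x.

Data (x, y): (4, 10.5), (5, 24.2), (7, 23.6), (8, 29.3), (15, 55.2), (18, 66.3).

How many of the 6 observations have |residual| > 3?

2

x=4: ŷ = -0.3 + 3.7·4 = 14.5; r = 10.5 − 14.5 = -4
x=5: ŷ = -0.3 + 3.7·5 = 18.2; r = 24.2 − 18.2 = 6
x=7: ŷ = -0.3 + 3.7·7 = 25.6; r = 23.6 − 25.6 = -2
x=8: ŷ = -0.3 + 3.7·8 = 29.3; r = 29.3 − 29.3 = 0
x=15: ŷ = -0.3 + 3.7·15 = 55.2; r = 55.2 − 55.2 = 0
x=18: ŷ = -0.3 + 3.7·18 = 66.3; r = 66.3 − 66.3 = 0
|r| > 3: x=4 (|r|=4), x=5 (|r|=6) → 2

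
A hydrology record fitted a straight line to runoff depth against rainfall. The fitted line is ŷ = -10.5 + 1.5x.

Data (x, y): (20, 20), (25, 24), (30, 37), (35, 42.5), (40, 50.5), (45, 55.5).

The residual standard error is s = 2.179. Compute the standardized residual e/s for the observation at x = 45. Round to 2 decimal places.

ŷ = -10.5 + 1.5·45 = 57
e = 55.5 − 57 = -1.5
e/s = -1.5 / 2.179 = -0.69

-0.69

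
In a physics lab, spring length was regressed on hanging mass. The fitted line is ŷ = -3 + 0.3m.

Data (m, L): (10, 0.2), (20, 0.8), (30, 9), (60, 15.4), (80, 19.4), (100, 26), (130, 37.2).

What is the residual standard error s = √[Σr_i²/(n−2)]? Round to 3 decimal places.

m=10: ŷ = -3 + 0.3·10 = 0; r = 0.2 − 0 = 0.2
m=20: ŷ = -3 + 0.3·20 = 3; r = 0.8 − 3 = -2.2
m=30: ŷ = -3 + 0.3·30 = 6; r = 9 − 6 = 3
m=60: ŷ = -3 + 0.3·60 = 15; r = 15.4 − 15 = 0.4
m=80: ŷ = -3 + 0.3·80 = 21; r = 19.4 − 21 = -1.6
m=100: ŷ = -3 + 0.3·100 = 27; r = 26 − 27 = -1
m=130: ŷ = -3 + 0.3·130 = 36; r = 37.2 − 36 = 1.2
SSE = 0.04 + 4.84 + 9 + 0.16 + 2.56 + 1 + 1.44 = 19.04
s = √(19.04/5) = √3.808 ≈ 1.951

s = 1.951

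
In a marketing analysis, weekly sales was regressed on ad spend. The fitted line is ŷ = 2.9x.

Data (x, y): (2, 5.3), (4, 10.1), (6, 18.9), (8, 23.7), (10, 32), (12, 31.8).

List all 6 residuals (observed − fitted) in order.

-0.5, -1.5, 1.5, 0.5, 3, -3

x=2: ŷ = 2.9·2 = 5.8; r = 5.3 − 5.8 = -0.5
x=4: ŷ = 2.9·4 = 11.6; r = 10.1 − 11.6 = -1.5
x=6: ŷ = 2.9·6 = 17.4; r = 18.9 − 17.4 = 1.5
x=8: ŷ = 2.9·8 = 23.2; r = 23.7 − 23.2 = 0.5
x=10: ŷ = 2.9·10 = 29; r = 32 − 29 = 3
x=12: ŷ = 2.9·12 = 34.8; r = 31.8 − 34.8 = -3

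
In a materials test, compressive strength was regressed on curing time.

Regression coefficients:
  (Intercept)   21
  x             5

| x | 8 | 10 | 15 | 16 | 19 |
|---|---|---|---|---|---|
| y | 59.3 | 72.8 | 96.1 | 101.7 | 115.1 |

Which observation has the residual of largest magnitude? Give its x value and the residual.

x = 10, e = 1.8

x=8: ŷ = 21 + 5·8 = 61; e = 59.3 − 61 = -1.7
x=10: ŷ = 21 + 5·10 = 71; e = 72.8 − 71 = 1.8
x=15: ŷ = 21 + 5·15 = 96; e = 96.1 − 96 = 0.1
x=16: ŷ = 21 + 5·16 = 101; e = 101.7 − 101 = 0.7
x=19: ŷ = 21 + 5·19 = 116; e = 115.1 − 116 = -0.9
Largest |e| is 1.8 at x = 10, residual 1.8.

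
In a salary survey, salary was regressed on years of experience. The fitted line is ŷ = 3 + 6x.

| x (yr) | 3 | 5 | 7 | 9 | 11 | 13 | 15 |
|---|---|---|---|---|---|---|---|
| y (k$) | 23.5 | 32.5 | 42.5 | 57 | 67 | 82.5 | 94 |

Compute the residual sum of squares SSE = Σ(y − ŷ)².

x=3: ŷ = 3 + 6·3 = 21; e = 23.5 − 21 = 2.5
x=5: ŷ = 3 + 6·5 = 33; e = 32.5 − 33 = -0.5
x=7: ŷ = 3 + 6·7 = 45; e = 42.5 − 45 = -2.5
x=9: ŷ = 3 + 6·9 = 57; e = 57 − 57 = 0
x=11: ŷ = 3 + 6·11 = 69; e = 67 − 69 = -2
x=13: ŷ = 3 + 6·13 = 81; e = 82.5 − 81 = 1.5
x=15: ŷ = 3 + 6·15 = 93; e = 94 − 93 = 1
SSE = 6.25 + 0.25 + 6.25 + 0 + 4 + 2.25 + 1 = 20

SSE = 20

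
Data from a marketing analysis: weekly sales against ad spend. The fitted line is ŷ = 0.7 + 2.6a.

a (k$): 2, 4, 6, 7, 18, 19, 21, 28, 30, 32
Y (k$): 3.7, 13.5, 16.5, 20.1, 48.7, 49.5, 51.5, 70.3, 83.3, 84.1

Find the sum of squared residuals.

SSE = 59.76

a=2: ŷ = 0.7 + 2.6·2 = 5.9; e = 3.7 − 5.9 = -2.2
a=4: ŷ = 0.7 + 2.6·4 = 11.1; e = 13.5 − 11.1 = 2.4
a=6: ŷ = 0.7 + 2.6·6 = 16.3; e = 16.5 − 16.3 = 0.2
a=7: ŷ = 0.7 + 2.6·7 = 18.9; e = 20.1 − 18.9 = 1.2
a=18: ŷ = 0.7 + 2.6·18 = 47.5; e = 48.7 − 47.5 = 1.2
a=19: ŷ = 0.7 + 2.6·19 = 50.1; e = 49.5 − 50.1 = -0.6
a=21: ŷ = 0.7 + 2.6·21 = 55.3; e = 51.5 − 55.3 = -3.8
a=28: ŷ = 0.7 + 2.6·28 = 73.5; e = 70.3 − 73.5 = -3.2
a=30: ŷ = 0.7 + 2.6·30 = 78.7; e = 83.3 − 78.7 = 4.6
a=32: ŷ = 0.7 + 2.6·32 = 83.9; e = 84.1 − 83.9 = 0.2
SSE = 4.84 + 5.76 + 0.04 + 1.44 + 1.44 + 0.36 + 14.44 + 10.24 + 21.16 + 0.04 = 59.76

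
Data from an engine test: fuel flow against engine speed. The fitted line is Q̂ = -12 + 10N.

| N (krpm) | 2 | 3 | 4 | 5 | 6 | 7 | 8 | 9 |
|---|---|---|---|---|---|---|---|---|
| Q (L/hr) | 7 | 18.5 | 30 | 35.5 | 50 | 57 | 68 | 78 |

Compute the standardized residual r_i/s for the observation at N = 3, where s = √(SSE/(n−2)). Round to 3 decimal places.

0.302

N=2: Q̂ = -12 + 10·2 = 8; r = 7 − 8 = -1
N=3: Q̂ = -12 + 10·3 = 18; r = 18.5 − 18 = 0.5
N=4: Q̂ = -12 + 10·4 = 28; r = 30 − 28 = 2
N=5: Q̂ = -12 + 10·5 = 38; r = 35.5 − 38 = -2.5
N=6: Q̂ = -12 + 10·6 = 48; r = 50 − 48 = 2
N=7: Q̂ = -12 + 10·7 = 58; r = 57 − 58 = -1
N=8: Q̂ = -12 + 10·8 = 68; r = 68 − 68 = 0
N=9: Q̂ = -12 + 10·9 = 78; r = 78 − 78 = 0
SSE = 1 + 0.25 + 4 + 6.25 + 4 + 1 + 0 + 0 = 16.5
s = √(16.5/6) = 1.65831
r/s = 0.5 / 1.65831 = 0.302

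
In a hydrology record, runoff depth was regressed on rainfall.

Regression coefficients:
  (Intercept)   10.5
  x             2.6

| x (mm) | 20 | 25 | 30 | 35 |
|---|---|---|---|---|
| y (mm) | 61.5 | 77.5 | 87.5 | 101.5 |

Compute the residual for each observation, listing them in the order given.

-1, 2, -1, 0

x=20: ŷ = 10.5 + 2.6·20 = 62.5; r = 61.5 − 62.5 = -1
x=25: ŷ = 10.5 + 2.6·25 = 75.5; r = 77.5 − 75.5 = 2
x=30: ŷ = 10.5 + 2.6·30 = 88.5; r = 87.5 − 88.5 = -1
x=35: ŷ = 10.5 + 2.6·35 = 101.5; r = 101.5 − 101.5 = 0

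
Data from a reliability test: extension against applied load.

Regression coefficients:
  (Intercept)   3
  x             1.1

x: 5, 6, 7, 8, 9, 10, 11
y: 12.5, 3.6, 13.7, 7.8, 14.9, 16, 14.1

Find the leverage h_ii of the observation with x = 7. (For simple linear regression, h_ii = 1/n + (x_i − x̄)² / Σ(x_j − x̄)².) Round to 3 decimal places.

x̄ = (5 + 6 + 7 + 8 + 9 + 10 + 11)/7 = 8
Σ(x − x̄)² = 9 + 4 + 1 + 0 + 1 + 4 + 9 = 28
h = 1/7 + (-1)²/28 = 0.142857 + 0.0357143 = 0.179

h = 0.179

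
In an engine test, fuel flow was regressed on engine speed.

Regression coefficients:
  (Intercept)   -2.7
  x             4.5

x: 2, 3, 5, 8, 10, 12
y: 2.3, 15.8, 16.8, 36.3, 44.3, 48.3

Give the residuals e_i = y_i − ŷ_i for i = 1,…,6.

x=2: ŷ = -2.7 + 4.5·2 = 6.3; e = 2.3 − 6.3 = -4
x=3: ŷ = -2.7 + 4.5·3 = 10.8; e = 15.8 − 10.8 = 5
x=5: ŷ = -2.7 + 4.5·5 = 19.8; e = 16.8 − 19.8 = -3
x=8: ŷ = -2.7 + 4.5·8 = 33.3; e = 36.3 − 33.3 = 3
x=10: ŷ = -2.7 + 4.5·10 = 42.3; e = 44.3 − 42.3 = 2
x=12: ŷ = -2.7 + 4.5·12 = 51.3; e = 48.3 − 51.3 = -3

-4, 5, -3, 3, 2, -3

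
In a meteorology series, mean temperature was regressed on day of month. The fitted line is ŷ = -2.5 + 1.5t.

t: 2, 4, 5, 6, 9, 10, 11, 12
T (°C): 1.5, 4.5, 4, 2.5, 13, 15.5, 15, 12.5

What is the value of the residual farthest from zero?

r = -4

t=2: ŷ = -2.5 + 1.5·2 = 0.5; r = 1.5 − 0.5 = 1
t=4: ŷ = -2.5 + 1.5·4 = 3.5; r = 4.5 − 3.5 = 1
t=5: ŷ = -2.5 + 1.5·5 = 5; r = 4 − 5 = -1
t=6: ŷ = -2.5 + 1.5·6 = 6.5; r = 2.5 − 6.5 = -4
t=9: ŷ = -2.5 + 1.5·9 = 11; r = 13 − 11 = 2
t=10: ŷ = -2.5 + 1.5·10 = 12.5; r = 15.5 − 12.5 = 3
t=11: ŷ = -2.5 + 1.5·11 = 14; r = 15 − 14 = 1
t=12: ŷ = -2.5 + 1.5·12 = 15.5; r = 12.5 − 15.5 = -3
Largest |r| is 4 at t = 6, residual -4.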